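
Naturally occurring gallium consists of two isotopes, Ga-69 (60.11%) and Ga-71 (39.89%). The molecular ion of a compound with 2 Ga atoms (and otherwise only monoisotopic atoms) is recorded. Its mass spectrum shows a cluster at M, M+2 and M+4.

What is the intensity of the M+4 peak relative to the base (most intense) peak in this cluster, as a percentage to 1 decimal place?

33.2%

Binomial terms of (0.6011 + 0.3989)^2: M 0.3613, M+2 0.4796, M+4 0.1591 → M+2 is the base peak.
P(M+2) = C(2,1) × 0.6011^1 × 0.3989^1 = 2 × 0.6011 × 0.3989 = 0.479558 (base)
P(M+4) = C(2,2) × 0.6011^0 × 0.3989^2 = 1 × 1.0000 × 0.15912121 = 0.159121
Relative intensity = 0.159121 / 0.479558 × 100 = 33.2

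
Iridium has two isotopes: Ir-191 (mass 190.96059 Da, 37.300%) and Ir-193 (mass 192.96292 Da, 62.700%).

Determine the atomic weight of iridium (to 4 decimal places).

192.2161 Da

The abundance-weighted mean is 0.37300 × 190.96059 + 0.62700 × 192.96292
= 71.228300 + 120.987751 = 192.216051 Da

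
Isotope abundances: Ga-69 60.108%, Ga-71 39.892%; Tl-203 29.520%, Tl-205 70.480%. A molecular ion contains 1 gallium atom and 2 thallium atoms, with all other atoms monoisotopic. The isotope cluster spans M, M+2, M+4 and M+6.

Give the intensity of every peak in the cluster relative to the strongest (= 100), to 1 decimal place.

Gallium pattern (n=1): 0.60108 : 0.39892
Thallium pattern (n=2): 0.08714304 : 0.41611392 : 0.49674304
Convolve the two distributions (both contribute in 2-u steps):
  M: 0.60108×0.08714304 = 0.052380
  M+2: 0.60108×0.41611392 + 0.39892×0.08714304 = 0.284881
  M+4: 0.60108×0.49674304 + 0.39892×0.41611392 = 0.464578
  M+6: 0.39892×0.49674304 = 0.198161
Scale to base peak (0.464578) = 100: 11.3 : 61.3 : 100.0 : 42.7

11.3 : 61.3 : 100.0 : 42.7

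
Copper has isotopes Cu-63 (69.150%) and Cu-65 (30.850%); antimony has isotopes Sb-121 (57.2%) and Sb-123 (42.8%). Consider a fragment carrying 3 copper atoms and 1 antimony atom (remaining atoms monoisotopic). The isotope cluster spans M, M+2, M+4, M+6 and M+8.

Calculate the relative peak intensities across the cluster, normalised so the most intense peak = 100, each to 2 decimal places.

47.92 : 100.00 : 76.61 : 25.67 : 3.18

Copper pattern (n=3): 0.33065611 : 0.44254842 : 0.19743483 : 0.02936064
Antimony pattern (n=1): 0.5720 : 0.4280
Convolve the two distributions (both contribute in 2-u steps):
  M: 0.33065611×0.5720 = 0.189135
  M+2: 0.33065611×0.4280 + 0.44254842×0.5720 = 0.394659
  M+4: 0.44254842×0.4280 + 0.19743483×0.5720 = 0.302343
  M+6: 0.19743483×0.4280 + 0.02936064×0.5720 = 0.101296
  M+8: 0.02936064×0.4280 = 0.012566
Scale to base peak (0.394659) = 100: 47.92 : 100.00 : 76.61 : 25.67 : 3.18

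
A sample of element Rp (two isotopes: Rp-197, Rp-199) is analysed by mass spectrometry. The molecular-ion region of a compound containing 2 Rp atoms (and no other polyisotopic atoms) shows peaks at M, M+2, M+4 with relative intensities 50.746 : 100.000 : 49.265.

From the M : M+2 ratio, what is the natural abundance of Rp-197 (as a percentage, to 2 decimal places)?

If p is the fraction of Rp that is Rp-197, then I(M+2)/I(M) = [C(2,1)·p^1·(1−p)] / p^2 = 2·(1−p)/p = 100.000/50.746 = 1.9706
(1−p)/p = 1.9706/2 = 0.9853  ⇒  p = 1/(1 + 0.9853) = 0.5037
Rp-197: 50.37%, Rp-199: 49.63%.

50.37%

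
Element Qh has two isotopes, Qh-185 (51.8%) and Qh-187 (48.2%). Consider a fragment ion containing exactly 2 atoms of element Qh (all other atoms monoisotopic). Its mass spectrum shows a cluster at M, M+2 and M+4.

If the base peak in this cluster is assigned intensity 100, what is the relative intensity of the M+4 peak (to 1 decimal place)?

46.5

Binomial terms of (0.518 + 0.482)^2: M 0.2683, M+2 0.4994, M+4 0.2323 → M+2 is the base peak.
P(M+2) = C(2,1) × 0.518^1 × 0.482^1 = 2 × 0.5180 × 0.4820 = 0.499352 (base)
P(M+4) = C(2,2) × 0.518^0 × 0.482^2 = 1 × 1.0000 × 0.232324 = 0.232324
Relative intensity = 0.232324 / 0.499352 × 100 = 46.5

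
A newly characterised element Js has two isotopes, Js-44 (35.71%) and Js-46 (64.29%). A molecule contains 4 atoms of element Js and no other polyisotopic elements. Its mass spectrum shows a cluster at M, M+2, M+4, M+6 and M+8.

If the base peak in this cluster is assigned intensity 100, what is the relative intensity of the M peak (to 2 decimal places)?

(0.3571 + 0.6429)^4 gives M 0.0163, M+2 0.1171, M+4 0.3162, M+6 0.3796, M+8 0.1708; the largest is M+6.
P(M+6) = C(4,3) × 0.3571^1 × 0.6429^3 = 4 × 0.3571 × 0.26572369 = 0.379560 (base)
P(M) = C(4,0) × 0.3571^4 × 0.6429^0 = 1 × 0.01626145 × 1.0000 = 0.016261
Relative intensity = 0.016261 / 0.379560 × 100 = 4.28

4.28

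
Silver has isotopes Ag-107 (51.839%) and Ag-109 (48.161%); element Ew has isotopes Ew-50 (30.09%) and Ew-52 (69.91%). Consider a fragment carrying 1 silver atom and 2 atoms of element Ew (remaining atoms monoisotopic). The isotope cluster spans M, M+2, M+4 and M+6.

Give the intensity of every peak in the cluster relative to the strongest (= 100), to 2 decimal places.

Silver pattern (n=1): 0.51839 : 0.48161
Element Ew pattern (n=2): 0.09054081 : 0.42071838 : 0.48874081
Convolve the two distributions (both contribute in 2-u steps):
  M: 0.51839×0.09054081 = 0.046935
  M+2: 0.51839×0.42071838 + 0.48161×0.09054081 = 0.261702
  M+4: 0.51839×0.48874081 + 0.48161×0.42071838 = 0.455981
  M+6: 0.48161×0.48874081 = 0.235382
Scale to base peak (0.455981) = 100: 10.29 : 57.39 : 100.00 : 51.62

10.29 : 57.39 : 100.00 : 51.62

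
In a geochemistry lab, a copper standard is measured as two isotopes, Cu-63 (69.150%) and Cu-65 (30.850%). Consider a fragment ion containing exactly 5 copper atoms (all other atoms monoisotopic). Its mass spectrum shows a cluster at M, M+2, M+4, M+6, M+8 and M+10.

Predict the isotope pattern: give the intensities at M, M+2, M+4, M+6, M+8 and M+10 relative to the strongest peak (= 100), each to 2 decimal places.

Each Cu atom is independently Cu-63 (p = 0.69150) or Cu-65 (q = 0.30850); the cluster is the binomial expansion (p + q)^5.
P(M) = 0.69150^5 = 0.158111
P(M+2) = 5 × 0.69150^4 × 0.30850^1 = 0.352691
P(M+4) = 10 × 0.69150^3 × 0.30850^2 = 0.314693
P(M+6) = 10 × 0.69150^2 × 0.30850^3 = 0.140394
P(M+8) = 5 × 0.69150^1 × 0.30850^4 = 0.031317
P(M+10) = 0.30850^5 = 0.002794
The M+2 peak is largest (0.352691); scaling to 100 gives 44.83 : 100.00 : 89.23 : 39.81 : 8.88 : 0.79.

44.83 : 100.00 : 89.23 : 39.81 : 8.88 : 0.79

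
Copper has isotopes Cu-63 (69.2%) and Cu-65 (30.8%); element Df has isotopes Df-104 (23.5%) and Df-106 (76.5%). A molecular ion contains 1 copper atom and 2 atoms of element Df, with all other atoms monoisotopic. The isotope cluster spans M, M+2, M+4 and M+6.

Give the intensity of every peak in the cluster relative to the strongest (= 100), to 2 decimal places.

Copper pattern (n=1): 0.6920 : 0.3080
Element Df pattern (n=2): 0.055225 : 0.35955 : 0.585225
Convolve the two distributions (both contribute in 2-u steps):
  M: 0.6920×0.055225 = 0.038216
  M+2: 0.6920×0.35955 + 0.3080×0.055225 = 0.265818
  M+4: 0.6920×0.585225 + 0.3080×0.35955 = 0.515717
  M+6: 0.3080×0.585225 = 0.180249
Scale to base peak (0.515717) = 100: 7.41 : 51.54 : 100.00 : 34.95

7.41 : 51.54 : 100.00 : 34.95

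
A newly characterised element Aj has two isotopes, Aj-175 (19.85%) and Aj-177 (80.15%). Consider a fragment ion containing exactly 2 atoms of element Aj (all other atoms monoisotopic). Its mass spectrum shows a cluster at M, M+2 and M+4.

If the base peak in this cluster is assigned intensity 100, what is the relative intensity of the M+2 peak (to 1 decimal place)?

Binomial terms of (0.1985 + 0.8015)^2: M 0.0394, M+2 0.3182, M+4 0.6424 → M+4 is the base peak.
P(M+4) = C(2,2) × 0.1985^0 × 0.8015^2 = 1 × 1.0000 × 0.64240225 = 0.642402 (base)
P(M+2) = C(2,1) × 0.1985^1 × 0.8015^1 = 2 × 0.1985 × 0.8015 = 0.318196
Relative intensity = 0.318196 / 0.642402 × 100 = 49.5

49.5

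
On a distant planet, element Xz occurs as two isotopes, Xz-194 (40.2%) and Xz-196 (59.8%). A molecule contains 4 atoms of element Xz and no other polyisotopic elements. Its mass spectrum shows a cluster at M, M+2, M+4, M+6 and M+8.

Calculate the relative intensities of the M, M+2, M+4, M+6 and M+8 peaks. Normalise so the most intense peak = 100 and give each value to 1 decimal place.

7.5 : 44.8 : 100.0 : 99.2 : 36.9

The 4 Xz atoms are independent, so intensities follow the terms of (0.402 + 0.598)^4.
P(M) = 0.402^4 = 0.026116
P(M+2) = 4 × 0.402^3 × 0.598^1 = 0.155396
P(M+4) = 6 × 0.402^2 × 0.598^2 = 0.346741
P(M+6) = 4 × 0.402^1 × 0.598^3 = 0.343866
P(M+8) = 0.598^4 = 0.127881
The M+4 peak is largest (0.346741); scaling to 100 gives 7.5 : 44.8 : 100.0 : 99.2 : 36.9.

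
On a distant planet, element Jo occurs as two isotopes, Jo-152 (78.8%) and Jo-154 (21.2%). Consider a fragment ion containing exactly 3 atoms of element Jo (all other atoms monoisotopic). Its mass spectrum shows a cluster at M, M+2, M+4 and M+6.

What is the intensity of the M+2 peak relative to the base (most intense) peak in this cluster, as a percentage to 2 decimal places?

(0.788 + 0.212)^3 gives M 0.4893, M+2 0.3949, M+4 0.1062, M+6 0.0095; the largest is M.
P(M) = C(3,0) × 0.788^3 × 0.212^0 = 1 × 0.48930387 × 1.0000 = 0.489304 (base)
P(M+2) = C(3,1) × 0.788^2 × 0.212^1 = 3 × 0.620944 × 0.2120 = 0.394920
Relative intensity = 0.394920 / 0.489304 × 100 = 80.71

80.71%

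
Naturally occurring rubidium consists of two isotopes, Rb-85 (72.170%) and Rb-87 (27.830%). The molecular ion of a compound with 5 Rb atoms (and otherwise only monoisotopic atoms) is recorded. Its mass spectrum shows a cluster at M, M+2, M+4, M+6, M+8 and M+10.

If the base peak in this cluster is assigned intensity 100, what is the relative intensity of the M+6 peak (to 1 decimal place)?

Binomial terms of (0.72170 + 0.27830)^5: M 0.1958, M+2 0.3775, M+4 0.2911, M+6 0.1123, M+8 0.0216, M+10 0.0017 → M+2 is the base peak.
P(M+2) = C(5,1) × 0.72170^4 × 0.27830^1 = 5 × 0.27128565 × 0.2783 = 0.377494 (base)
P(M+6) = C(5,3) × 0.72170^2 × 0.27830^3 = 10 × 0.52085089 × 0.02155458 = 0.112267
Relative intensity = 0.112267 / 0.377494 × 100 = 29.7

29.7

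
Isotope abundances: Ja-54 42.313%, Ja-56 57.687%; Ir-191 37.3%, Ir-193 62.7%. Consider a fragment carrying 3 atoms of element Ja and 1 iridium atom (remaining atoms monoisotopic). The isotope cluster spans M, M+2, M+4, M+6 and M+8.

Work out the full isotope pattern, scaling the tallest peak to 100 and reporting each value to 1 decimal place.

8.0 : 46.3 : 100.0 : 95.6 : 34.2

Element Ja pattern (n=3): 0.07575677 : 0.30984668 : 0.42242633 : 0.19197022
Iridium pattern (n=1): 0.3730 : 0.6270
Convolve the two distributions (both contribute in 2-u steps):
  M: 0.07575677×0.3730 = 0.028257
  M+2: 0.07575677×0.6270 + 0.30984668×0.3730 = 0.163072
  M+4: 0.30984668×0.6270 + 0.42242633×0.3730 = 0.351839
  M+6: 0.42242633×0.6270 + 0.19197022×0.3730 = 0.336466
  M+8: 0.19197022×0.6270 = 0.120365
Scale to base peak (0.351839) = 100: 8.0 : 46.3 : 100.0 : 95.6 : 34.2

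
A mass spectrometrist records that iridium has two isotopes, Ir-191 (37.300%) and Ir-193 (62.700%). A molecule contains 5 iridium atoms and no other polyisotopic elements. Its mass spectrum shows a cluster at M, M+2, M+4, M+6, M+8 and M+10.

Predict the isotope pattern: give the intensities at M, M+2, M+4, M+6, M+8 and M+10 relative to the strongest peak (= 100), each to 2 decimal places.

Expanding (0.37300 + 0.62700)^5:
P(M) = 0.37300^5 = 0.007220
P(M+2) = 5 × 0.37300^4 × 0.62700^1 = 0.060684
P(M+4) = 10 × 0.37300^3 × 0.62700^2 = 0.204015
P(M+6) = 10 × 0.37300^2 × 0.62700^3 = 0.342942
P(M+8) = 5 × 0.37300^1 × 0.62700^4 = 0.288237
P(M+10) = 0.62700^5 = 0.096903
The M+6 peak is largest (0.342942); scaling to 100 gives 2.11 : 17.70 : 59.49 : 100.00 : 84.05 : 28.26.

2.11 : 17.70 : 59.49 : 100.00 : 84.05 : 28.26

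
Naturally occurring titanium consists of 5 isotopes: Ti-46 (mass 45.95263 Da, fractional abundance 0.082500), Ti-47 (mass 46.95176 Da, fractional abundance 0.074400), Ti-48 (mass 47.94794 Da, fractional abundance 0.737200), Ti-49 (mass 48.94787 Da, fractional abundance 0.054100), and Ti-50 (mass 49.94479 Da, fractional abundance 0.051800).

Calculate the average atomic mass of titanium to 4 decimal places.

Ar = Σ fᵢ·mᵢ = 0.082500 × 45.95263 + 0.074400 × 46.95176 + 0.737200 × 47.94794 + 0.054100 × 48.94787 + 0.051800 × 49.94479
= 3.791092 + 3.493211 + 35.347221 + 2.648080 + 2.587140 = 47.866744 Da

47.8667 Da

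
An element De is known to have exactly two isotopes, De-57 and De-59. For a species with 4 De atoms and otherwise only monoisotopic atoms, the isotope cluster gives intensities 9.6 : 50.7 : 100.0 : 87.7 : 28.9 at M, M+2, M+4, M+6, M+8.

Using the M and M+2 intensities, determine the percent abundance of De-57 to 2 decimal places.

43.10%

If p is the fraction of De that is De-57, then I(M+2)/I(M) = [C(4,1)·p^3·(1−p)] / p^4 = 4·(1−p)/p = 50.7/9.6 = 5.2813
(1−p)/p = 5.2813/4 = 1.3203  ⇒  p = 1/(1 + 1.3203) = 0.4310
De-57: 43.10%, De-59: 56.90%.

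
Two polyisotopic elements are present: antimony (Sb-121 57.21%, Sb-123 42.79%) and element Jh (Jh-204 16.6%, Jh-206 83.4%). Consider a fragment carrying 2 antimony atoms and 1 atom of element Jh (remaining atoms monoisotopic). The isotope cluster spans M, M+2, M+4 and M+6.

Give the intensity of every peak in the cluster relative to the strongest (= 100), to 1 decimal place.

Antimony pattern (n=2): 0.32729841 : 0.48960318 : 0.18309841
Element Jh pattern (n=1): 0.1660 : 0.8340
Convolve the two distributions (both contribute in 2-u steps):
  M: 0.32729841×0.1660 = 0.054332
  M+2: 0.32729841×0.8340 + 0.48960318×0.1660 = 0.354241
  M+4: 0.48960318×0.8340 + 0.18309841×0.1660 = 0.438723
  M+6: 0.18309841×0.8340 = 0.152704
Scale to base peak (0.438723) = 100: 12.4 : 80.7 : 100.0 : 34.8

12.4 : 80.7 : 100.0 : 34.8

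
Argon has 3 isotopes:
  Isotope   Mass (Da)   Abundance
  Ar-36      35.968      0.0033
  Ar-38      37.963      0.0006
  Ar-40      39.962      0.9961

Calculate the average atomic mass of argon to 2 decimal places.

39.95 Da

The abundance-weighted mean is 0.0033 × 35.968 + 0.0006 × 37.963 + 0.9961 × 39.962
= 0.1187 + 0.0228 + 39.8061 = 39.9476 Da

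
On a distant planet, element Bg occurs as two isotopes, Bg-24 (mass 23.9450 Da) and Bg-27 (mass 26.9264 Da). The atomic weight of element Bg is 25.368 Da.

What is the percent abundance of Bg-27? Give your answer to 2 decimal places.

With x = fraction of Bg-24 (so Bg-27 is 1 − x):
23.9450·x + 26.9264·(1 − x) = 25.368
(23.9450 − 26.9264)·x = 25.368 − 26.9264
x = -1.5584 / -2.9814 = 0.52271 → 52.27% Bg-24, 47.73% Bg-27.

47.73%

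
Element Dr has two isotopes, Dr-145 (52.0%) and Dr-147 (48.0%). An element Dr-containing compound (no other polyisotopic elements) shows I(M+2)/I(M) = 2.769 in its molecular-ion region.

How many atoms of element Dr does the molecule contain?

For n independent Dr atoms, I(M+2)/I(M) = n · (abundance Dr-147) / (abundance Dr-145) = n · 0.480/0.520.
n = 2.769 × 0.520/0.480 = 3.00 ≈ 3

3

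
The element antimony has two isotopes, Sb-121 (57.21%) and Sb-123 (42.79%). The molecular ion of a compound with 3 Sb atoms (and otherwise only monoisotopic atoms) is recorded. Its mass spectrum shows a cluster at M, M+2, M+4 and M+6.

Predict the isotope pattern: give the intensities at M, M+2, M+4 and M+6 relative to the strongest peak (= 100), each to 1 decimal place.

Expanding (0.5721 + 0.4279)^3:
P(M) = 0.5721^3 = 0.187247
P(M+2) = 3 × 0.5721^2 × 0.4279^1 = 0.420153
P(M+4) = 3 × 0.5721^1 × 0.4279^2 = 0.314252
P(M+6) = 0.4279^3 = 0.078348
The M+2 peak is largest (0.420153); scaling to 100 gives 44.6 : 100.0 : 74.8 : 18.6.

44.6 : 100.0 : 74.8 : 18.6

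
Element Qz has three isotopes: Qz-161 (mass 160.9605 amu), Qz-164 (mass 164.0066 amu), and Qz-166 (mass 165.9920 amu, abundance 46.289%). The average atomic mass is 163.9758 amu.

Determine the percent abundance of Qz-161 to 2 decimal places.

The remaining 53.711% is split between Qz-161 (fraction x) and Qz-164 (fraction 0.53711 − x).
Substituting: 160.9605x + 164.0066(0.53711 − x) = 87.13976312
(160.9605 − 164.0066)x = -0.949821806  ⇒  x = 0.31182, y = 0.22529
Qz-161: 31.18%, Qz-164: 22.53%.

31.18%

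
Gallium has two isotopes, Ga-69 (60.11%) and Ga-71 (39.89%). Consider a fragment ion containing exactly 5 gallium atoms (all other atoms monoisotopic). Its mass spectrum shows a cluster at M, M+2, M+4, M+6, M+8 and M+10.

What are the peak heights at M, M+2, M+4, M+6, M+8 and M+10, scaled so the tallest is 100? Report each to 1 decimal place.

22.7 : 75.3 : 100.0 : 66.4 : 22.0 : 2.9

The 5 Ga atoms are independent, so intensities follow the terms of (0.6011 + 0.3989)^5.
P(M) = 0.6011^5 = 0.078475
P(M+2) = 5 × 0.6011^4 × 0.3989^1 = 0.260388
P(M+4) = 10 × 0.6011^3 × 0.3989^2 = 0.345596
P(M+6) = 10 × 0.6011^2 × 0.3989^3 = 0.229343
P(M+8) = 5 × 0.6011^1 × 0.3989^4 = 0.076098
P(M+10) = 0.3989^5 = 0.010100
The M+4 peak is largest (0.345596); scaling to 100 gives 22.7 : 75.3 : 100.0 : 66.4 : 22.0 : 2.9.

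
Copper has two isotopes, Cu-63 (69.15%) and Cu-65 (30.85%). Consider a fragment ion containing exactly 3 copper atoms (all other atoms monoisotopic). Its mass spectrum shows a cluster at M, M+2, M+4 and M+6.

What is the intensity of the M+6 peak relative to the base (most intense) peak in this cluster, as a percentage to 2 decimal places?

6.63%

Term probabilities: M 0.3307, M+2 0.4425, M+4 0.1974, M+6 0.0294. Base peak = M+2.
P(M+2) = C(3,1) × 0.6915^2 × 0.3085^1 = 3 × 0.47817225 × 0.3085 = 0.442548 (base)
P(M+6) = C(3,3) × 0.6915^0 × 0.3085^3 = 1 × 1.0000 × 0.02936064 = 0.029361
Relative intensity = 0.029361 / 0.442548 × 100 = 6.63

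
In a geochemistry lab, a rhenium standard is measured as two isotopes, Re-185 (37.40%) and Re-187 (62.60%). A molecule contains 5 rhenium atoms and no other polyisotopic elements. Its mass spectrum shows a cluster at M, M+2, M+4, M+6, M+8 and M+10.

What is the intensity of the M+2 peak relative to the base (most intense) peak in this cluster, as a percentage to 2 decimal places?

Binomial terms of (0.3740 + 0.6260)^5: M 0.0073, M+2 0.0612, M+4 0.2050, M+6 0.3431, M+8 0.2872, M+10 0.0961 → M+6 is the base peak.
P(M+6) = C(5,3) × 0.3740^2 × 0.6260^3 = 10 × 0.139876 × 0.24531438 = 0.343136 (base)
P(M+2) = C(5,1) × 0.3740^4 × 0.6260^1 = 5 × 0.0195653 × 0.6260 = 0.061239
Relative intensity = 0.061239 / 0.343136 × 100 = 17.85

17.85%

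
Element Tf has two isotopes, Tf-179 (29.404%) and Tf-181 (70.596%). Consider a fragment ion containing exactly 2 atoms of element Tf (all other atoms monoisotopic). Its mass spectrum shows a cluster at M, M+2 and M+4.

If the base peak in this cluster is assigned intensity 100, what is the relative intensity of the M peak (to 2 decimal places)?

17.35

Binomial terms of (0.29404 + 0.70596)^2: M 0.0865, M+2 0.4152, M+4 0.4984 → M+4 is the base peak.
P(M+4) = C(2,2) × 0.29404^0 × 0.70596^2 = 1 × 1.0000 × 0.49837952 = 0.498380 (base)
P(M) = C(2,0) × 0.29404^2 × 0.70596^0 = 1 × 0.08645952 × 1.0000 = 0.086460
Relative intensity = 0.086460 / 0.498380 × 100 = 17.35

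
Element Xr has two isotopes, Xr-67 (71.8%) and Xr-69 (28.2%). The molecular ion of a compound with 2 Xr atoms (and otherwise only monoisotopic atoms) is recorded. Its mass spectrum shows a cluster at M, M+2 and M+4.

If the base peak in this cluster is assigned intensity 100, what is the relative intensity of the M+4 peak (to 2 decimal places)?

Binomial terms of (0.718 + 0.282)^2: M 0.5155, M+2 0.4050, M+4 0.0795 → M is the base peak.
P(M) = C(2,0) × 0.718^2 × 0.282^0 = 1 × 0.515524 × 1.0000 = 0.515524 (base)
P(M+4) = C(2,2) × 0.718^0 × 0.282^2 = 1 × 1.0000 × 0.079524 = 0.079524
Relative intensity = 0.079524 / 0.515524 × 100 = 15.43

15.43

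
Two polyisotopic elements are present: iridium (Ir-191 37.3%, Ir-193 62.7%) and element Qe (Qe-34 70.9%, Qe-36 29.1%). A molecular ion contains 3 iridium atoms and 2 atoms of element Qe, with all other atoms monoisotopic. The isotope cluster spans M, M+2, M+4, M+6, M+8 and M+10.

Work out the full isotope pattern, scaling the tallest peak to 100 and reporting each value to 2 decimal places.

Iridium pattern (n=3): 0.05189512 : 0.26170165 : 0.43991135 : 0.24649188
Element Qe pattern (n=2): 0.502681 : 0.412638 : 0.084681
Convolve the two distributions (both contribute in 2-u steps):
  M: 0.05189512×0.502681 = 0.026087
  M+2: 0.05189512×0.412638 + 0.26170165×0.502681 = 0.152966
  M+4: 0.05189512×0.084681 + 0.26170165×0.412638 + 0.43991135×0.502681 = 0.333518
  M+6: 0.26170165×0.084681 + 0.43991135×0.412638 + 0.24649188×0.502681 = 0.327592
  M+8: 0.43991135×0.084681 + 0.24649188×0.412638 = 0.138964
  M+10: 0.24649188×0.084681 = 0.020873
Scale to base peak (0.333518) = 100: 7.82 : 45.86 : 100.00 : 98.22 : 41.67 : 6.26

7.82 : 45.86 : 100.00 : 98.22 : 41.67 : 6.26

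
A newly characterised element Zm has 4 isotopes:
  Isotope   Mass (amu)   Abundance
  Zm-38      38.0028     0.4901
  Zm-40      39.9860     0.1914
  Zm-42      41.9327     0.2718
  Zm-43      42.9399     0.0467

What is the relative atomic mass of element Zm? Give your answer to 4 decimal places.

Average mass = Σ (abundance × isotope mass) = 0.4901 × 38.0028 + 0.1914 × 39.9860 + 0.2718 × 41.9327 + 0.0467 × 42.9399
= 18.62517 + 7.65332 + 11.39731 + 2.00529 = 39.68109 amu

39.6811 amu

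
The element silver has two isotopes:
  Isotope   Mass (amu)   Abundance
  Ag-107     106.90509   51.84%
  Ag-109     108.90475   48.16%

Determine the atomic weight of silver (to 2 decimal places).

107.87 amu

Ar = Σ fᵢ·mᵢ = 0.5184 × 106.90509 + 0.4816 × 108.90475
= 55.419599 + 52.448528 = 107.868127 amu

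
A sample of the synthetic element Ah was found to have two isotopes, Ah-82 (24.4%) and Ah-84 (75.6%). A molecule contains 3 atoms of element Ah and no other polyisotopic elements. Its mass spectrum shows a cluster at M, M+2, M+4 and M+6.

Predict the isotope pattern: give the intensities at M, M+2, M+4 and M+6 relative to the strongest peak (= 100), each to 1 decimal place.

Each Ah atom is independently Ah-82 (p = 0.244) or Ah-84 (q = 0.756); the cluster is the binomial expansion (p + q)^3.
P(M) = 0.244^3 = 0.014527
P(M+2) = 3 × 0.244^2 × 0.756^1 = 0.135028
P(M+4) = 3 × 0.244^1 × 0.756^2 = 0.418364
P(M+6) = 0.756^3 = 0.432081
The M+6 peak is largest (0.432081); scaling to 100 gives 3.4 : 31.3 : 96.8 : 100.0.

3.4 : 31.3 : 96.8 : 100.0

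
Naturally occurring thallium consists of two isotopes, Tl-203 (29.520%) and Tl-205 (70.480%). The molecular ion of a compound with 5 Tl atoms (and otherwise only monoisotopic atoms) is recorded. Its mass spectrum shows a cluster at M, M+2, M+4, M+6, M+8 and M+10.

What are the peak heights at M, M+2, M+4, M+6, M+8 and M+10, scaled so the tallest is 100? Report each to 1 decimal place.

Expanding (0.29520 + 0.70480)^5:
P(M) = 0.29520^5 = 0.002242
P(M+2) = 5 × 0.29520^4 × 0.70480^1 = 0.026761
P(M+4) = 10 × 0.29520^3 × 0.70480^2 = 0.127785
P(M+6) = 10 × 0.29520^2 × 0.70480^3 = 0.305092
P(M+8) = 5 × 0.29520^1 × 0.70480^4 = 0.364208
P(M+10) = 0.70480^5 = 0.173912
The M+8 peak is largest (0.364208); scaling to 100 gives 0.6 : 7.3 : 35.1 : 83.8 : 100.0 : 47.8.

0.6 : 7.3 : 35.1 : 83.8 : 100.0 : 47.8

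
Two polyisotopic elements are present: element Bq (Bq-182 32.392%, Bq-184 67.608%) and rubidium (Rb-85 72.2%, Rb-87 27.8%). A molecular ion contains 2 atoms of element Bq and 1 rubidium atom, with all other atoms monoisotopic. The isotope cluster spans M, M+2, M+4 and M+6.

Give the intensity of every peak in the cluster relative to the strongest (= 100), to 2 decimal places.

Element Bq pattern (n=2): 0.10492417 : 0.43799167 : 0.45708417
Rubidium pattern (n=1): 0.7220 : 0.2780
Convolve the two distributions (both contribute in 2-u steps):
  M: 0.10492417×0.7220 = 0.075755
  M+2: 0.10492417×0.2780 + 0.43799167×0.7220 = 0.345399
  M+4: 0.43799167×0.2780 + 0.45708417×0.7220 = 0.451776
  M+6: 0.45708417×0.2780 = 0.127069
Scale to base peak (0.451776) = 100: 16.77 : 76.45 : 100.00 : 28.13

16.77 : 76.45 : 100.00 : 28.13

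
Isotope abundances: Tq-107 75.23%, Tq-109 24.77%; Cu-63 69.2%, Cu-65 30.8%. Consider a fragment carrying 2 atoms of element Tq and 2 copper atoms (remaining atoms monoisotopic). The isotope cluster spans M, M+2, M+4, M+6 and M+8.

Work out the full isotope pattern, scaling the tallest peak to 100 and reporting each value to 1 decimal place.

Element Tq pattern (n=2): 0.56595529 : 0.37268942 : 0.06135529
Copper pattern (n=2): 0.478864 : 0.426272 : 0.094864
Convolve the two distributions (both contribute in 2-u steps):
  M: 0.56595529×0.478864 = 0.271016
  M+2: 0.56595529×0.426272 + 0.37268942×0.478864 = 0.419718
  M+4: 0.56595529×0.094864 + 0.37268942×0.426272 + 0.06135529×0.478864 = 0.241937
  M+6: 0.37268942×0.094864 + 0.06135529×0.426272 = 0.061509
  M+8: 0.06135529×0.094864 = 0.005820
Scale to base peak (0.419718) = 100: 64.6 : 100.0 : 57.6 : 14.7 : 1.4

64.6 : 100.0 : 57.6 : 14.7 : 1.4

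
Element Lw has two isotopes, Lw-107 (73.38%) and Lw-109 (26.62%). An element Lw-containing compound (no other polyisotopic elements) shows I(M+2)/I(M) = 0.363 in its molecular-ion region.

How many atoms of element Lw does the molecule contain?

The M+2/M ratio from n Lw atoms is n · q/p = n · 0.2662/0.7338.
n = 0.363 × 0.7338/0.2662 = 1.00 ≈ 1

1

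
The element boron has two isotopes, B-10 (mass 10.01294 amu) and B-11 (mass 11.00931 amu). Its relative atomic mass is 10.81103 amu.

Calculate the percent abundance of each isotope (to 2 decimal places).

Let x be the fractional abundance of B-10; then B-11 has abundance 1 − x.
10.01294·x + 11.00931·(1 − x) = 10.81103
(10.01294 − 11.00931)·x = 10.81103 − 11.00931
x = -0.19828 / -0.99637 = 0.19900 → 19.90% B-10, 80.10% B-11.

B-10: 19.90%, B-11: 80.10%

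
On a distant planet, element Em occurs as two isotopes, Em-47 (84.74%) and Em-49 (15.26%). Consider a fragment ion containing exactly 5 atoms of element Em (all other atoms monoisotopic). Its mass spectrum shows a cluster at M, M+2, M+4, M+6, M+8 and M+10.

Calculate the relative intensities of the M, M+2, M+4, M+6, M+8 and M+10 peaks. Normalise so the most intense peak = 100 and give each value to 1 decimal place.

Expanding (0.8474 + 0.1526)^5:
P(M) = 0.8474^5 = 0.436961
P(M+2) = 5 × 0.8474^4 × 0.1526^1 = 0.393440
P(M+4) = 10 × 0.8474^3 × 0.1526^2 = 0.141701
P(M+6) = 10 × 0.8474^2 × 0.1526^3 = 0.025518
P(M+8) = 5 × 0.8474^1 × 0.1526^4 = 0.002298
P(M+10) = 0.1526^5 = 0.000083
The M peak is largest (0.436961); scaling to 100 gives 100.0 : 90.0 : 32.4 : 5.8 : 0.5 : 0.0.

100.0 : 90.0 : 32.4 : 5.8 : 0.5 : 0.0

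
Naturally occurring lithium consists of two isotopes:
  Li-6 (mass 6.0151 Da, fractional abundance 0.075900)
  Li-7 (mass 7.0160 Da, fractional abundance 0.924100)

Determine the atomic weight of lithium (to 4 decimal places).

Weight each isotope mass by its fractional abundance: 0.075900 × 6.0151 + 0.924100 × 7.0160
= 0.45655 + 6.48349 = 6.94004 Da

6.9400 Da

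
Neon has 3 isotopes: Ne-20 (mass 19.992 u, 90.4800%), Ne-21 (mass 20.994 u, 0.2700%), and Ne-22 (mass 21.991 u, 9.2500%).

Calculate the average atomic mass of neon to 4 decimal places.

20.1796 u

Weight each isotope mass by its fractional abundance: 0.904800 × 19.992 + 0.002700 × 20.994 + 0.092500 × 21.991
= 18.08876 + 0.05668 + 2.03417 = 20.17961 u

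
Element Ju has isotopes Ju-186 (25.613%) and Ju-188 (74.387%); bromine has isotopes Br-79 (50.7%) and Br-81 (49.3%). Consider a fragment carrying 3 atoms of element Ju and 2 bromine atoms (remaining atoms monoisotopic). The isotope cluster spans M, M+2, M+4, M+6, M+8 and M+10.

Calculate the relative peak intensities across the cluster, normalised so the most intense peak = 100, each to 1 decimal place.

Element Ju pattern (n=3): 0.01680279 : 0.14639937 : 0.4251829 : 0.41161494
Bromine pattern (n=2): 0.257049 : 0.499902 : 0.243049
Convolve the two distributions (both contribute in 2-u steps):
  M: 0.01680279×0.257049 = 0.004319
  M+2: 0.01680279×0.499902 + 0.14639937×0.257049 = 0.046032
  M+4: 0.01680279×0.243049 + 0.14639937×0.499902 + 0.4251829×0.257049 = 0.186562
  M+6: 0.14639937×0.243049 + 0.4251829×0.499902 + 0.41161494×0.257049 = 0.353937
  M+8: 0.4251829×0.243049 + 0.41161494×0.499902 = 0.309107
  M+10: 0.41161494×0.243049 = 0.100043
Scale to base peak (0.353937) = 100: 1.2 : 13.0 : 52.7 : 100.0 : 87.3 : 28.3

1.2 : 13.0 : 52.7 : 100.0 : 87.3 : 28.3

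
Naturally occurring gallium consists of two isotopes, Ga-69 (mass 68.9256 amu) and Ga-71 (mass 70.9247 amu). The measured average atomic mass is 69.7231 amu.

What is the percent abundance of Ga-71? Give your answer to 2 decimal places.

39.89%

Let x be the fractional abundance of Ga-69; then Ga-71 has abundance 1 − x.
68.9256·x + 70.9247·(1 − x) = 69.7231
(68.9256 − 70.9247)·x = 69.7231 − 70.9247
x = -1.2016 / -1.9991 = 0.60107 → 60.11% Ga-69, 39.89% Ga-71.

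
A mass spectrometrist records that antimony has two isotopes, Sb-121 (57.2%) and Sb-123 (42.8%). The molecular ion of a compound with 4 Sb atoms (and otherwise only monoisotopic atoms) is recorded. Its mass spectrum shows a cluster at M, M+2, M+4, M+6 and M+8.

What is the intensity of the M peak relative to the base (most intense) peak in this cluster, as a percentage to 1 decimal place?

Term probabilities: M 0.1070, M+2 0.3204, M+4 0.3596, M+6 0.1794, M+8 0.0336. Base peak = M+4.
P(M+4) = C(4,2) × 0.572^2 × 0.428^2 = 6 × 0.327184 × 0.183184 = 0.359609 (base)
P(M) = C(4,0) × 0.572^4 × 0.428^0 = 1 × 0.10704937 × 1.0000 = 0.107049
Relative intensity = 0.107049 / 0.359609 × 100 = 29.8

29.8%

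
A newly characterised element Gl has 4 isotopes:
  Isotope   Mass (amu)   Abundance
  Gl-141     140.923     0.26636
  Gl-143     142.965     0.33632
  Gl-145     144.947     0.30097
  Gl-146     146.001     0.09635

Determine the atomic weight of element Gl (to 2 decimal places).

143.31 amu

Ar = Σ fᵢ·mᵢ = 0.26636 × 140.923 + 0.33632 × 142.965 + 0.30097 × 144.947 + 0.09635 × 146.001
= 37.5363 + 48.0820 + 43.6247 + 14.0672 = 143.3102 amu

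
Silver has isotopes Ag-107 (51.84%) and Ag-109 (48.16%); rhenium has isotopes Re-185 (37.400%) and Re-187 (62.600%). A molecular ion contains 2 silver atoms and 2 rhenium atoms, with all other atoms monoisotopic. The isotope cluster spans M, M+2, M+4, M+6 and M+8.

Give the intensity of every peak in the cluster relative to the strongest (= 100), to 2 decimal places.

10.12 : 52.66 : 100.00 : 81.89 : 24.46

Silver pattern (n=2): 0.26873856 : 0.49932288 : 0.23193856
Rhenium pattern (n=2): 0.139876 : 0.468248 : 0.391876
Convolve the two distributions (both contribute in 2-u steps):
  M: 0.26873856×0.139876 = 0.037590
  M+2: 0.26873856×0.468248 + 0.49932288×0.139876 = 0.195680
  M+4: 0.26873856×0.391876 + 0.49932288×0.468248 + 0.23193856×0.139876 = 0.371562
  M+6: 0.49932288×0.391876 + 0.23193856×0.468248 = 0.304277
  M+8: 0.23193856×0.391876 = 0.090891
Scale to base peak (0.371562) = 100: 10.12 : 52.66 : 100.00 : 81.89 : 24.46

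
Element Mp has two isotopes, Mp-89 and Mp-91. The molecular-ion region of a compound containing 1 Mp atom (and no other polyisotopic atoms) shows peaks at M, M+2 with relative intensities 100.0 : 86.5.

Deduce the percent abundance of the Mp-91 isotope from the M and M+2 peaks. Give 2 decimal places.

46.38%

Write p for the Mp-89 fraction. I(M+2)/I(M) = [C(1,1)·p^0·(1−p)] / p^1 = 1·(1−p)/p = 86.5/100.0 = 0.8650
(1−p)/p = 0.8650/1 = 0.8650  ⇒  p = 1/(1 + 0.8650) = 0.5362
Mp-89: 53.62%, Mp-91: 46.38%.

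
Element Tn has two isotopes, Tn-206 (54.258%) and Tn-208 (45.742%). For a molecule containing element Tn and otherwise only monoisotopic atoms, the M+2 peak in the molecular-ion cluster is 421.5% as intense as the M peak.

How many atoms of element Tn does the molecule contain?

5

The M+2/M ratio from n Tn atoms is n · q/p = n · 0.45742/0.54258.
n = 4.215 × 0.54258/0.45742 = 5.00 ≈ 5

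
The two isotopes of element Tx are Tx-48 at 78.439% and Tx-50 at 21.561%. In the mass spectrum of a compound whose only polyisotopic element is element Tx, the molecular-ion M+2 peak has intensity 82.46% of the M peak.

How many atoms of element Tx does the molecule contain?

With n Tx atoms, P(M+2)/P(M) = C(n,1)·p^(n−1)q / p^n = n·q/p = n · 0.21561/0.78439.
n = 0.8246 × 0.78439/0.21561 = 3.00 ≈ 3

3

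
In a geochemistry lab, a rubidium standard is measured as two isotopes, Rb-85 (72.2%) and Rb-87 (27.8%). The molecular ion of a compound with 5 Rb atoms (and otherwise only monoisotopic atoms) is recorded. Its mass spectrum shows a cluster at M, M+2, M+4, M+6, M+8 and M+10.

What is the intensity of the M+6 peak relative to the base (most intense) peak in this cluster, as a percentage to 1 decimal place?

Term probabilities: M 0.1962, M+2 0.3777, M+4 0.2909, M+6 0.1120, M+8 0.0216, M+10 0.0017. Base peak = M+2.
P(M+2) = C(5,1) × 0.722^4 × 0.278^1 = 5 × 0.27173701 × 0.2780 = 0.377714 (base)
P(M+6) = C(5,3) × 0.722^2 × 0.278^3 = 10 × 0.521284 × 0.02148495 = 0.111998
Relative intensity = 0.111998 / 0.377714 × 100 = 29.7

29.7%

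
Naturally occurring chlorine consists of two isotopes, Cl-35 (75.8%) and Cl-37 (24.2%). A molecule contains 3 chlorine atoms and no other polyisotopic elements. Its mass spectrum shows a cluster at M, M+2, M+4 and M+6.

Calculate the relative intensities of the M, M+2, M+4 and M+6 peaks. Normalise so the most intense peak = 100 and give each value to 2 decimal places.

Expanding (0.758 + 0.242)^3:
P(M) = 0.758^3 = 0.435520
P(M+2) = 3 × 0.758^2 × 0.242^1 = 0.417133
P(M+4) = 3 × 0.758^1 × 0.242^2 = 0.133175
P(M+6) = 0.242^3 = 0.014172
The M peak is largest (0.435520); scaling to 100 gives 100.00 : 95.78 : 30.58 : 3.25.

100.00 : 95.78 : 30.58 : 3.25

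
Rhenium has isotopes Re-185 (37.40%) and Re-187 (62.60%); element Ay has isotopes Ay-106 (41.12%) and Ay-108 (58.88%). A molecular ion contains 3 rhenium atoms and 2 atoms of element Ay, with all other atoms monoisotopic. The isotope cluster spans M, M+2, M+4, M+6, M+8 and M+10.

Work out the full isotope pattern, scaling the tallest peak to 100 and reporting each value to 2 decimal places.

2.56 : 20.19 : 63.59 : 100.00 : 78.51 : 24.62

Rhenium pattern (n=3): 0.05231362 : 0.26268713 : 0.43968487 : 0.24531438
Element Ay pattern (n=2): 0.16908544 : 0.48422912 : 0.34668544
Convolve the two distributions (both contribute in 2-u steps):
  M: 0.05231362×0.16908544 = 0.008845
  M+2: 0.05231362×0.48422912 + 0.26268713×0.16908544 = 0.069748
  M+4: 0.05231362×0.34668544 + 0.26268713×0.48422912 + 0.43968487×0.16908544 = 0.219681
  M+6: 0.26268713×0.34668544 + 0.43968487×0.48422912 + 0.24531438×0.16908544 = 0.345457
  M+8: 0.43968487×0.34668544 + 0.24531438×0.48422912 = 0.271221
  M+10: 0.24531438×0.34668544 = 0.085047
Scale to base peak (0.345457) = 100: 2.56 : 20.19 : 63.59 : 100.00 : 78.51 : 24.62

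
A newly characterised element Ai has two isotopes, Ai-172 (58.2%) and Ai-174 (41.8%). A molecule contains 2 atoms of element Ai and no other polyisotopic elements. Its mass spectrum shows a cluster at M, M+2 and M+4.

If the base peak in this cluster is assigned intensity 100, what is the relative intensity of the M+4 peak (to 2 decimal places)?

(0.582 + 0.418)^2 gives M 0.3387, M+2 0.4866, M+4 0.1747; the largest is M+2.
P(M+2) = C(2,1) × 0.582^1 × 0.418^1 = 2 × 0.5820 × 0.4180 = 0.486552 (base)
P(M+4) = C(2,2) × 0.582^0 × 0.418^2 = 1 × 1.0000 × 0.174724 = 0.174724
Relative intensity = 0.174724 / 0.486552 × 100 = 35.91

35.91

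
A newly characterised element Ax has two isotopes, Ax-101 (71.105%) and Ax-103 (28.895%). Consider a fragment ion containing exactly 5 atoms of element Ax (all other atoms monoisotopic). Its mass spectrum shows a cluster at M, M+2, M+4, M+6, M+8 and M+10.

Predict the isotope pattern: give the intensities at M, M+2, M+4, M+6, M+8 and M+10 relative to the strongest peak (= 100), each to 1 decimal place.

49.2 : 100.0 : 81.3 : 33.0 : 6.7 : 0.5

The 5 Ax atoms are independent, so intensities follow the terms of (0.71105 + 0.28895)^5.
P(M) = 0.71105^5 = 0.181761
P(M+2) = 5 × 0.71105^4 × 0.28895^1 = 0.369312
P(M+4) = 10 × 0.71105^3 × 0.28895^2 = 0.300155
P(M+6) = 10 × 0.71105^2 × 0.28895^3 = 0.121974
P(M+8) = 5 × 0.71105^1 × 0.28895^4 = 0.024783
P(M+10) = 0.28895^5 = 0.002014
The M+2 peak is largest (0.369312); scaling to 100 gives 49.2 : 100.0 : 81.3 : 33.0 : 6.7 : 0.5.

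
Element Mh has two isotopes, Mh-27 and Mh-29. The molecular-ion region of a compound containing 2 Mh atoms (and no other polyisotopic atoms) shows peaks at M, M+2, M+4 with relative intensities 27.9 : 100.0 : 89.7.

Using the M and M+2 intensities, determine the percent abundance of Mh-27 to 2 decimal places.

35.82%

If p is the fraction of Mh that is Mh-27, then I(M+2)/I(M) = [C(2,1)·p^1·(1−p)] / p^2 = 2·(1−p)/p = 100.0/27.9 = 3.5842
(1−p)/p = 3.5842/2 = 1.7921  ⇒  p = 1/(1 + 1.7921) = 0.3582
Mh-27: 35.82%, Mh-29: 64.18%.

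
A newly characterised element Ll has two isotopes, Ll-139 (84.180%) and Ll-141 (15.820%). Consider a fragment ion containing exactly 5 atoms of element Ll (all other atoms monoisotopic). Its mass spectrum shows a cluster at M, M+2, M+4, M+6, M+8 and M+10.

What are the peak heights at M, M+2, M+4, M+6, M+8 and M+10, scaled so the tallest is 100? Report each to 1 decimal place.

100.0 : 94.0 : 35.3 : 6.6 : 0.6 : 0.0

Expanding (0.84180 + 0.15820)^5:
P(M) = 0.84180^5 = 0.422712
P(M+2) = 5 × 0.84180^4 × 0.15820^1 = 0.397203
P(M+4) = 10 × 0.84180^3 × 0.15820^2 = 0.149293
P(M+6) = 10 × 0.84180^2 × 0.15820^3 = 0.028057
P(M+8) = 5 × 0.84180^1 × 0.15820^4 = 0.002636
P(M+10) = 0.15820^5 = 0.000099
The M peak is largest (0.422712); scaling to 100 gives 100.0 : 94.0 : 35.3 : 6.6 : 0.6 : 0.0.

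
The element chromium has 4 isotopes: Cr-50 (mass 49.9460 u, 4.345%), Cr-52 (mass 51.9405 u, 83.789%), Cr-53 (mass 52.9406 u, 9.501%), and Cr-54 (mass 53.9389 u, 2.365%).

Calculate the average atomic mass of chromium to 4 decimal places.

51.9961 u

Weight each isotope mass by its fractional abundance: 0.04345 × 49.9460 + 0.83789 × 51.9405 + 0.09501 × 52.9406 + 0.02365 × 53.9389
= 2.17015 + 43.52043 + 5.02989 + 1.27565 = 51.99612 u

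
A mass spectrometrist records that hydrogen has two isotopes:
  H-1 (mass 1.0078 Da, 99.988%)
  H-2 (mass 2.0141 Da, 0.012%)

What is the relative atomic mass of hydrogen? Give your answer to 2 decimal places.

Weight each isotope mass by its fractional abundance: 0.99988 × 1.0078 + 0.00012 × 2.0141
= 1.00768 + 0.00024 = 1.00792 Da

1.01 Da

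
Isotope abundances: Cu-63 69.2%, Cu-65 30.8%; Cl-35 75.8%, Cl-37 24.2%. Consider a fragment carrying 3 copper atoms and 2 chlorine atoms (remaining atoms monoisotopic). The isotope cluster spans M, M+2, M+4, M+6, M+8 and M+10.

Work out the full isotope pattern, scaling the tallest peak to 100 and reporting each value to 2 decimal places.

Copper pattern (n=3): 0.33137389 : 0.44247034 : 0.19693766 : 0.02921811
Chlorine pattern (n=2): 0.574564 : 0.366872 : 0.058564
Convolve the two distributions (both contribute in 2-u steps):
  M: 0.33137389×0.574564 = 0.190396
  M+2: 0.33137389×0.366872 + 0.44247034×0.574564 = 0.375799
  M+4: 0.33137389×0.058564 + 0.44247034×0.366872 + 0.19693766×0.574564 = 0.294890
  M+6: 0.44247034×0.058564 + 0.19693766×0.366872 + 0.02921811×0.574564 = 0.114951
  M+8: 0.19693766×0.058564 + 0.02921811×0.366872 = 0.022253
  M+10: 0.02921811×0.058564 = 0.001711
Scale to base peak (0.375799) = 100: 50.66 : 100.00 : 78.47 : 30.59 : 5.92 : 0.46

50.66 : 100.00 : 78.47 : 30.59 : 5.92 : 0.46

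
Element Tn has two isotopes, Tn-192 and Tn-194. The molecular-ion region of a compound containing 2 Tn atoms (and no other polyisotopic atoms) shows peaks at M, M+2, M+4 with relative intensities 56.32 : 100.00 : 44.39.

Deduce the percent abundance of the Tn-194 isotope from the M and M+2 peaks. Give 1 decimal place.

Let p = fractional abundance of Tn-192. I(M+2)/I(M) = [C(2,1)·p^1·(1−p)] / p^2 = 2·(1−p)/p = 100.00/56.32 = 1.7756
(1−p)/p = 1.7756/2 = 0.8878  ⇒  p = 1/(1 + 0.8878) = 0.5297
Tn-192: 53.0%, Tn-194: 47.0%.

47.0%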